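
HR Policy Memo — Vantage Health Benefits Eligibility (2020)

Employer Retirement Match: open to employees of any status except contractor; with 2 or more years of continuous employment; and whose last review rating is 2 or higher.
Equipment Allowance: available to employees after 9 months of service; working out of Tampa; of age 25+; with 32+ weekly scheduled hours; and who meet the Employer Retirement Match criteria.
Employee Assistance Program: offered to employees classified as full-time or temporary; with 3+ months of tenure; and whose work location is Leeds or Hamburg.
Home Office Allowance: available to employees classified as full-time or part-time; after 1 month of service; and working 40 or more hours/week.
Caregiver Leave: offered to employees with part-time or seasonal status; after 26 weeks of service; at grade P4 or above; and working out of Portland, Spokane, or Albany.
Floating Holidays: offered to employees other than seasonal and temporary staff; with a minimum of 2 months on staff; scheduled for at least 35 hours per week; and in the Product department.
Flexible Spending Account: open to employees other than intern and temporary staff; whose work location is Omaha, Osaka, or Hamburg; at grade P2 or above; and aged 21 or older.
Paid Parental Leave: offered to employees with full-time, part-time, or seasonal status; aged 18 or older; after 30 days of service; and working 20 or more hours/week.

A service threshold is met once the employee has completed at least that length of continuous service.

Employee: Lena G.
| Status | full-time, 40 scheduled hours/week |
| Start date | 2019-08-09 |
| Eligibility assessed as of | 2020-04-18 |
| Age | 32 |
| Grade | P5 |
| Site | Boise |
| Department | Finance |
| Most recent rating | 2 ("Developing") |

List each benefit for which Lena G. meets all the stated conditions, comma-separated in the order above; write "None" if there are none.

Home Office Allowance, Paid Parental Leave

Service from 2019-08-09 to 2020-04-18: 253 days.
Employer Retirement Match — status full-time ✓ (not excluded); service 253 days < 2 years (≈730 days) ✗ → not eligible.
Equipment Allowance — service 253 days < 9 months (≈270 days) ✗ → not eligible.
Employee Assistance Program — status full-time ✓; service 253 days ≥ 3 months (≈90 days) ✓; site Boise ✗ (not Leeds or Hamburg) → not eligible.
Home Office Allowance — status full-time ✓; service 253 days ≥ 1 month (≈30 days) ✓; 40 hrs/wk ≥ 40 ✓ → eligible.
Caregiver Leave — status full-time ✗ (requires part-time or seasonal) → not eligible.
Floating Holidays — status full-time ✓ (not excluded); service 253 days ≥ 2 months (≈60 days) ✓; 40 hrs/wk ≥ 35 ✓; dept Finance ✗ → not eligible.
Flexible Spending Account — status full-time ✓ (not excluded); site Boise ✗ (not Omaha, Osaka, or Hamburg) → not eligible.
Paid Parental Leave — status full-time ✓; age 32 ≥ 18 ✓; service 253 days ≥ 30 days ✓; 40 hrs/wk ≥ 20 ✓ → eligible.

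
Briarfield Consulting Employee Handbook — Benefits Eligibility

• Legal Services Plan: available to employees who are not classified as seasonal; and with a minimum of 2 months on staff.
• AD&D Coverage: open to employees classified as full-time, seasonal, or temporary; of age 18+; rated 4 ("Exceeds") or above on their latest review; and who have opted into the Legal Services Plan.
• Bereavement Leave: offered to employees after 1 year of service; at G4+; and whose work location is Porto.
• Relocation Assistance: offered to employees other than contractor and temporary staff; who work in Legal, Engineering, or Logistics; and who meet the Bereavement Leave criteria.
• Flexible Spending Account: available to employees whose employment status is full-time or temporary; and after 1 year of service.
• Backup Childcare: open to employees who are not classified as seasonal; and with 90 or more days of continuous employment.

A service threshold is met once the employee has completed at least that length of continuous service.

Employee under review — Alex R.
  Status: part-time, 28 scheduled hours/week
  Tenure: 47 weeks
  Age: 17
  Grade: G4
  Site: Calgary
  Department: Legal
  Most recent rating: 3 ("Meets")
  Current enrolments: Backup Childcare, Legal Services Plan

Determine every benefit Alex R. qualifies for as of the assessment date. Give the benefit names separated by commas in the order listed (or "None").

Legal Services Plan, Backup Childcare

Legal Services Plan — status part-time ✓ (not excluded); service 47 weeks ≥ 2 months (≈60 days) ✓ → eligible.
AD&D Coverage — status part-time ✗ (requires full-time, seasonal, or temporary) → not eligible.
Bereavement Leave — service 47 weeks < 1 year (≈365 days) ✗ → not eligible.
Relocation Assistance — status part-time ✓ (not excluded); dept Legal ✓; not eligible for Bereavement Leave ✗ → not eligible.
Flexible Spending Account — status part-time ✗ (requires full-time or temporary) → not eligible.
Backup Childcare — status part-time ✓ (not excluded); service 47 weeks ≥ 90 days ✓ → eligible.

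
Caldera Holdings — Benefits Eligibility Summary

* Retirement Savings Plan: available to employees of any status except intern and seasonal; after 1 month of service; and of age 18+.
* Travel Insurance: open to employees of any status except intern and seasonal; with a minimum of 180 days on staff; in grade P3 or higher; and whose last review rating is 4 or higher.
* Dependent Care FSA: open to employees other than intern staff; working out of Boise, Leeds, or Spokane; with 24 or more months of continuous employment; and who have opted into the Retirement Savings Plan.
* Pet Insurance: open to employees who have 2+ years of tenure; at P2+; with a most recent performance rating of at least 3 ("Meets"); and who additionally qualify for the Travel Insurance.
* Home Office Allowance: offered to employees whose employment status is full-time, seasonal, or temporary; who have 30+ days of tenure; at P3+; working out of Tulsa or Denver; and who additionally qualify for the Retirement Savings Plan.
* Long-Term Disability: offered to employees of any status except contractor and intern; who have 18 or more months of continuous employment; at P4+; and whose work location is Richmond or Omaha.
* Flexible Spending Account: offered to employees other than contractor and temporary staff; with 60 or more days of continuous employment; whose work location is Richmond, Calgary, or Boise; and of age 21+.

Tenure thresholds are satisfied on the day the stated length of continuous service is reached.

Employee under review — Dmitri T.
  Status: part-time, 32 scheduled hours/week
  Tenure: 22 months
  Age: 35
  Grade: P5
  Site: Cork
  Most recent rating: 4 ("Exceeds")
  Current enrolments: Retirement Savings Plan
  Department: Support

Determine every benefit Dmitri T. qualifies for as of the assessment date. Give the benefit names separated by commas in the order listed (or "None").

Retirement Savings Plan — status part-time ✓ (not excluded); service 22 months ≥ 1 month ✓; age 35 ≥ 18 ✓ → eligible.
Travel Insurance — status part-time ✓ (not excluded); service 22 months ≥ 180 days ✓; grade P5 ≥ P3 ✓; rating 4 ≥ 4 ✓ → eligible.
Dependent Care FSA — status part-time ✓ (not excluded); site Cork ✗ (not Boise, Leeds, or Spokane) → not eligible.
Pet Insurance — service 22 months < 2 years (≈730 days) ✗ → not eligible.
Home Office Allowance — status part-time ✗ (requires full-time, seasonal, or temporary) → not eligible.
Long-Term Disability — status part-time ✓ (not excluded); service 22 months ≥ 18 months ✓; grade P5 ≥ P4 ✓; site Cork ✗ (not Richmond or Omaha) → not eligible.
Flexible Spending Account — status part-time ✓ (not excluded); service 22 months ≥ 60 days ✓; site Cork ✗ (not Richmond, Calgary, or Boise) → not eligible.

Retirement Savings Plan, Travel Insurance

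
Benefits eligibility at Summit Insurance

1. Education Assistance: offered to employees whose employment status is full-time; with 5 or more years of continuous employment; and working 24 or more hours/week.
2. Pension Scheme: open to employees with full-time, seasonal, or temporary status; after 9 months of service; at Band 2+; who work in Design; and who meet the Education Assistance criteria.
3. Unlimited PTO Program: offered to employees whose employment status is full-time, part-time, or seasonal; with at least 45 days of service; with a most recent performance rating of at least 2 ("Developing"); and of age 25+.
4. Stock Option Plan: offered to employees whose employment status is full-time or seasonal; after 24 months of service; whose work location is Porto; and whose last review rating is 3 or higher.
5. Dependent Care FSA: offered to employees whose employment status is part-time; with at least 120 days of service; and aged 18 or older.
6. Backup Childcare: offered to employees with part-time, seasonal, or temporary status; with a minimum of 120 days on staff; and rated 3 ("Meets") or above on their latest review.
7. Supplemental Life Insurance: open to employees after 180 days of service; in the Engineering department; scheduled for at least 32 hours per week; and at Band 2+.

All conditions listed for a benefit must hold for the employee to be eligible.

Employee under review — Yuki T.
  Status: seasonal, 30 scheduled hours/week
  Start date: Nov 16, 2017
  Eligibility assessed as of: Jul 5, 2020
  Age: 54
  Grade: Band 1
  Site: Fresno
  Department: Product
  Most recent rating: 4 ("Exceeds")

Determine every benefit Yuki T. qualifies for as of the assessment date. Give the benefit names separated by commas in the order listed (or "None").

Unlimited PTO Program, Backup Childcare

Service from Nov 16, 2017 to Jul 5, 2020: 962 days.
Education Assistance — status seasonal ✗ (requires full-time) → not eligible.
Pension Scheme — status seasonal ✓; service 962 days ≥ 9 months (≈270 days) ✓; grade Band 1 < Band 2 ✗ → not eligible.
Unlimited PTO Program — status seasonal ✓; service 962 days ≥ 45 days ✓; rating 4 ≥ 2 ✓; age 54 ≥ 25 ✓ → eligible.
Stock Option Plan — status seasonal ✓; service 962 days ≥ 24 months (≈720 days) ✓; site Fresno ✗ (not Porto) → not eligible.
Dependent Care FSA — status seasonal ✗ (requires part-time) → not eligible.
Backup Childcare — status seasonal ✓; service 962 days ≥ 120 days ✓; rating 4 ≥ 3 ✓ → eligible.
Supplemental Life Insurance — service 962 days ≥ 180 days ✓; dept Product ✗ → not eligible.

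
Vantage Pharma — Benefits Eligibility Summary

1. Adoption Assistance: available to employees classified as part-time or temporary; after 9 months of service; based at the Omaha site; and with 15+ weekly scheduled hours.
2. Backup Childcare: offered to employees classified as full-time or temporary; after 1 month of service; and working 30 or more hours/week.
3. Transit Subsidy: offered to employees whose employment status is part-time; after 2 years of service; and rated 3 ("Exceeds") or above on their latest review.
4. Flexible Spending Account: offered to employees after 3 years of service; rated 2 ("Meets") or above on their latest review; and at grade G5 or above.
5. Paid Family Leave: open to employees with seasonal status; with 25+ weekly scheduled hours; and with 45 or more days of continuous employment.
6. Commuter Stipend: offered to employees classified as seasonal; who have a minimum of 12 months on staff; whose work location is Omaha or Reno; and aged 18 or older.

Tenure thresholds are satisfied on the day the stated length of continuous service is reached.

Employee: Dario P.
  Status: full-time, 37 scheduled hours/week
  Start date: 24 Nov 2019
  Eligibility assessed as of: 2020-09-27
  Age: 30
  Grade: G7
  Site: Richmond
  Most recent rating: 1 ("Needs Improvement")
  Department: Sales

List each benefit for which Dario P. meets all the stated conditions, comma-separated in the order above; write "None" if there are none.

Service from 24 Nov 2019 to 2020-09-27: 308 days.
Adoption Assistance — status full-time ✗ (requires part-time or temporary) → not eligible.
Backup Childcare — status full-time ✓; service 308 days ≥ 1 month (≈30 days) ✓; 37 hrs/wk ≥ 30 ✓ → eligible.
Transit Subsidy — status full-time ✗ (requires part-time) → not eligible.
Flexible Spending Account — service 308 days < 3 years (≈1095 days) ✗ → not eligible.
Paid Family Leave — status full-time ✗ (requires seasonal) → not eligible.
Commuter Stipend — status full-time ✗ (requires seasonal) → not eligible.

Backup Childcare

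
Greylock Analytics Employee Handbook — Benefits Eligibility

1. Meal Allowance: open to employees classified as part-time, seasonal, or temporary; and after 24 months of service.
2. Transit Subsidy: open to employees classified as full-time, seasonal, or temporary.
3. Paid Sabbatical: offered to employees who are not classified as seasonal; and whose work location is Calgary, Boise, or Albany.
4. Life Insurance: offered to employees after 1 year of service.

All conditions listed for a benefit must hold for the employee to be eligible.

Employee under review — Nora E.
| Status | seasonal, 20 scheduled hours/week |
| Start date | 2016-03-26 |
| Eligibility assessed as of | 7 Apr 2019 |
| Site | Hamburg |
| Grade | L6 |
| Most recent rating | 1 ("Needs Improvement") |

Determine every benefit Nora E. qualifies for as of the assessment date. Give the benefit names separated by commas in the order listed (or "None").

Service from 2016-03-26 to 7 Apr 2019: 1107 days.
Meal Allowance — status seasonal ✓; service 1107 days ≥ 24 months (≈720 days) ✓ → eligible.
Transit Subsidy — status seasonal ✓ → eligible.
Paid Sabbatical — status seasonal ✗ (excluded) → not eligible.
Life Insurance — service 1107 days ≥ 1 year (≈365 days) ✓ → eligible.

Meal Allowance, Transit Subsidy, Life Insurance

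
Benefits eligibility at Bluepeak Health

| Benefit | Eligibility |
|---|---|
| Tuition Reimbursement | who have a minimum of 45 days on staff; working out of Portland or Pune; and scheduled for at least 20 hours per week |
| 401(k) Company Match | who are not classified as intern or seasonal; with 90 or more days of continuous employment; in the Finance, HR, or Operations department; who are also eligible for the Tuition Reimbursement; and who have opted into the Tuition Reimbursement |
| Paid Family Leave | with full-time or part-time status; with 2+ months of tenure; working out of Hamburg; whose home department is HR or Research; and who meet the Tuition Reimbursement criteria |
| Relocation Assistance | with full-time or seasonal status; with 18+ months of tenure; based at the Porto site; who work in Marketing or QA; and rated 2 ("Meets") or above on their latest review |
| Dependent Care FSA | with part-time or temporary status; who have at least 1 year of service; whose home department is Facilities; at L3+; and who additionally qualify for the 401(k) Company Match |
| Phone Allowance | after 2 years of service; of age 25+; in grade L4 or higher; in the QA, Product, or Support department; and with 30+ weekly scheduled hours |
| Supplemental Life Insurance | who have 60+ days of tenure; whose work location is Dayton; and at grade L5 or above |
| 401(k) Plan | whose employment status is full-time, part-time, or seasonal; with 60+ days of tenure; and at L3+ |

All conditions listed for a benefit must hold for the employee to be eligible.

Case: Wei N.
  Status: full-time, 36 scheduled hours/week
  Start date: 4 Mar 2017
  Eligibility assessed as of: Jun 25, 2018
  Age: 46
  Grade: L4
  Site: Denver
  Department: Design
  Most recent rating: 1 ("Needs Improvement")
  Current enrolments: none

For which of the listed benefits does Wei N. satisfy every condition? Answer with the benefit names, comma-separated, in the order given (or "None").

Service from 4 Mar 2017 to Jun 25, 2018: 478 days.
Tuition Reimbursement — service 478 days ≥ 45 days ✓; site Denver ✗ (not Portland or Pune) → not eligible.
401(k) Company Match — status full-time ✓ (not excluded); service 478 days ≥ 90 days ✓; dept Design ✗ → not eligible.
Paid Family Leave — status full-time ✓; service 478 days ≥ 2 months (≈60 days) ✓; site Denver ✗ (not Hamburg) → not eligible.
Relocation Assistance — status full-time ✓; service 478 days < 18 months (≈540 days) ✗ → not eligible.
Dependent Care FSA — status full-time ✗ (requires part-time or temporary) → not eligible.
Phone Allowance — service 478 days < 2 years (≈730 days) ✗ → not eligible.
Supplemental Life Insurance — service 478 days ≥ 60 days ✓; site Denver ✗ (not Dayton) → not eligible.
401(k) Plan — status full-time ✓; service 478 days ≥ 60 days ✓; grade L4 ≥ L3 ✓ → eligible.

401(k) Plan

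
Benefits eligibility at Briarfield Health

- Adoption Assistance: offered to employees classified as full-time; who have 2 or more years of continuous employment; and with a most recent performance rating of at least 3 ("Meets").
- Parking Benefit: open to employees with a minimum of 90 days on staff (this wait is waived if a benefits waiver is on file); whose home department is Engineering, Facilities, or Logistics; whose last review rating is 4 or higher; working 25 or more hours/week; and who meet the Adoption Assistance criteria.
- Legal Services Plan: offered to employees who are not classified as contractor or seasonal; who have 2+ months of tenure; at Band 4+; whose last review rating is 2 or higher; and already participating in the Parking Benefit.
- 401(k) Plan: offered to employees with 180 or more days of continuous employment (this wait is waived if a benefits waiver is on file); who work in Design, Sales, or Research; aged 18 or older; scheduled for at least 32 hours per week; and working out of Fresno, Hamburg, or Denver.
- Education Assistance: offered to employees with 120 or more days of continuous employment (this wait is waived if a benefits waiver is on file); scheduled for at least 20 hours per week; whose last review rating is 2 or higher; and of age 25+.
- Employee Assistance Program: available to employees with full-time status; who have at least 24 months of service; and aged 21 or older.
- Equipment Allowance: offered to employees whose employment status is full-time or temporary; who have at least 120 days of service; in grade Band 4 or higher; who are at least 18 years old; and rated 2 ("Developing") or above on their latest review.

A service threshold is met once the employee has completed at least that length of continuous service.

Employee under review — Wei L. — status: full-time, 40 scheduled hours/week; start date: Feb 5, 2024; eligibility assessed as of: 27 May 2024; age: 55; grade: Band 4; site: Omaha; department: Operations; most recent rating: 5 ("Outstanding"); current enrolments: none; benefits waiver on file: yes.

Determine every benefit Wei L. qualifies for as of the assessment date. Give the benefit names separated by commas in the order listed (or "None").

Education Assistance

Service from Feb 5, 2024 to 27 May 2024: 112 days.
Adoption Assistance — status full-time ✓; service 112 days < 2 years (≈730 days) ✗ → not eligible.
Parking Benefit — benefits waiver on file ✓; dept Operations ✗ → not eligible.
Legal Services Plan — status full-time ✓ (not excluded); service 112 days ≥ 2 months (≈60 days) ✓; grade Band 4 ≥ Band 4 ✓; rating 5 ≥ 2 ✓; not enrolled in Parking Benefit ✗ → not eligible.
401(k) Plan — benefits waiver on file ✓; dept Operations ✗ → not eligible.
Education Assistance — benefits waiver on file ✓; 40 hrs/wk ≥ 20 ✓; rating 5 ≥ 2 ✓; age 55 ≥ 25 ✓ → eligible.
Employee Assistance Program — status full-time ✓; service 112 days < 24 months (≈720 days) ✗ → not eligible.
Equipment Allowance — status full-time ✓; service 112 days < 120 days ✗ → not eligible.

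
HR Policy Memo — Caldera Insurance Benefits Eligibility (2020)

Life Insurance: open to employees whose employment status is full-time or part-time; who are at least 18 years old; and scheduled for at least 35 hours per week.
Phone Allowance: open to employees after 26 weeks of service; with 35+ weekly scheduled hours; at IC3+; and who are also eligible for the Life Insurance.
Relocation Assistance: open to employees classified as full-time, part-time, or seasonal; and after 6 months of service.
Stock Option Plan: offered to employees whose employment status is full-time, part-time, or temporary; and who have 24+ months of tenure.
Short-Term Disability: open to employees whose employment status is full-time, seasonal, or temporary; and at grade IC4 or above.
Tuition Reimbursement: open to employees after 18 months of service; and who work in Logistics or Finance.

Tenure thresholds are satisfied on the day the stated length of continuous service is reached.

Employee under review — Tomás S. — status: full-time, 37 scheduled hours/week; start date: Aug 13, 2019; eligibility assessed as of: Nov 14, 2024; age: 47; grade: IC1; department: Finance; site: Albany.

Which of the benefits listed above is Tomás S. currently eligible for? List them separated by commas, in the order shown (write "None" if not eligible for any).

Service from Aug 13, 2019 to Nov 14, 2024: 1920 days.
Life Insurance — status full-time ✓; age 47 ≥ 18 ✓; 37 hrs/wk ≥ 35 ✓ → eligible.
Phone Allowance — service 1920 days ≥ 26 weeks (≈182 days) ✓; 37 hrs/wk ≥ 35 ✓; grade IC1 < IC3 ✗ → not eligible.
Relocation Assistance — status full-time ✓; service 1920 days ≥ 6 months (≈180 days) ✓ → eligible.
Stock Option Plan — status full-time ✓; service 1920 days ≥ 24 months (≈720 days) ✓ → eligible.
Short-Term Disability — status full-time ✓; grade IC1 < IC4 ✗ → not eligible.
Tuition Reimbursement — service 1920 days ≥ 18 months (≈540 days) ✓; dept Finance ✓ → eligible.

Life Insurance, Relocation Assistance, Stock Option Plan, Tuition Reimbursement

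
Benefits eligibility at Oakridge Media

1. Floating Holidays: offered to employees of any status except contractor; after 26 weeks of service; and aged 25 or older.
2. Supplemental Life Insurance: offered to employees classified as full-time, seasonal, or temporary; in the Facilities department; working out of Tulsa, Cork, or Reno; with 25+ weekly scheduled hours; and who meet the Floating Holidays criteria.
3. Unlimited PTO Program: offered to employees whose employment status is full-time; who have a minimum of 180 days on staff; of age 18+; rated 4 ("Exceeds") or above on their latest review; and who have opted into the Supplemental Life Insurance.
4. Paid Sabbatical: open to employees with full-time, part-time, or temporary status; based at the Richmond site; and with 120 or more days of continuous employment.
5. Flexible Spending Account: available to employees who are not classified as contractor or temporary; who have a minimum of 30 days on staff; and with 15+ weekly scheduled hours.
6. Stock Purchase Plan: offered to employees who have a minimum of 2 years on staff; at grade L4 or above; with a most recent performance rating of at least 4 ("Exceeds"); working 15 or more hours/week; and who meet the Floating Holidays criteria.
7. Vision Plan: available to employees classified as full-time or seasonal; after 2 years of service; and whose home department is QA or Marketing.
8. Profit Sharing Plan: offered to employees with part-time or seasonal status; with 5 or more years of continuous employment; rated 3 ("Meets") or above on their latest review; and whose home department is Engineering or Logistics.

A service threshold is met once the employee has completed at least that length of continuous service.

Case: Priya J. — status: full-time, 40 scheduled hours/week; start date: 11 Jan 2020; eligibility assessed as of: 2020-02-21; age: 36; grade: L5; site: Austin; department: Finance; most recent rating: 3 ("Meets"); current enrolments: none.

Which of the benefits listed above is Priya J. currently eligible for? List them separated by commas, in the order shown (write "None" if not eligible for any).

Service from 11 Jan 2020 to 2020-02-21: 41 days.
Floating Holidays — status full-time ✓ (not excluded); service 41 days < 26 weeks (≈182 days) ✗ → not eligible.
Supplemental Life Insurance — status full-time ✓; dept Finance ✗ → not eligible.
Unlimited PTO Program — status full-time ✓; service 41 days < 180 days ✗ → not eligible.
Paid Sabbatical — status full-time ✓; site Austin ✗ (not Richmond) → not eligible.
Flexible Spending Account — status full-time ✓ (not excluded); service 41 days ≥ 30 days ✓; 40 hrs/wk ≥ 15 ✓ → eligible.
Stock Purchase Plan — service 41 days < 2 years (≈730 days) ✗ → not eligible.
Vision Plan — status full-time ✓; service 41 days < 2 years (≈730 days) ✗ → not eligible.
Profit Sharing Plan — status full-time ✗ (requires part-time or seasonal) → not eligible.

Flexible Spending Account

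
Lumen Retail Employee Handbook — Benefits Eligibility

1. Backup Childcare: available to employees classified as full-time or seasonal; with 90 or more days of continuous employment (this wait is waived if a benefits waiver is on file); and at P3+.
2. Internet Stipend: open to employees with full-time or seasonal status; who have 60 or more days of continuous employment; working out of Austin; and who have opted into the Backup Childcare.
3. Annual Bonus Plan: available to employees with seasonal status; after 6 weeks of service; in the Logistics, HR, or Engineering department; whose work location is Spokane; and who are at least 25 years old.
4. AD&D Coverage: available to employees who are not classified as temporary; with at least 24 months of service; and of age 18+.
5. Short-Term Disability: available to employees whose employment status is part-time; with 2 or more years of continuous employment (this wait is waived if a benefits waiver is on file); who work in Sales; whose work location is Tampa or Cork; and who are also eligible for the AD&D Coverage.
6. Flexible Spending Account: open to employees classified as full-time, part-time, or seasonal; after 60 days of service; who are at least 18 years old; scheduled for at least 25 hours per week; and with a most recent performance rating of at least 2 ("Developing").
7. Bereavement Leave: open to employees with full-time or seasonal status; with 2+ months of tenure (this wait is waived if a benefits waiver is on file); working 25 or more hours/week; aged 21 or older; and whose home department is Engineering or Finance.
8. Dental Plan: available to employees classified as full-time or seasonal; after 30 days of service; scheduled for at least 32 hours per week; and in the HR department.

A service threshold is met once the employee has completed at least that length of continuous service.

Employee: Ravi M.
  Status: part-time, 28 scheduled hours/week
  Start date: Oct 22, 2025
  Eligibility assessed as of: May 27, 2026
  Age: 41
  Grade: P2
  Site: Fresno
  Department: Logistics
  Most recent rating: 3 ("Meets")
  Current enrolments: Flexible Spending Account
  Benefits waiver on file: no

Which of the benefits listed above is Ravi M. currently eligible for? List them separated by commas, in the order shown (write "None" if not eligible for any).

Service from Oct 22, 2025 to May 27, 2026: 217 days.
Backup Childcare — status part-time ✗ (requires full-time or seasonal) → not eligible.
Internet Stipend — status part-time ✗ (requires full-time or seasonal) → not eligible.
Annual Bonus Plan — status part-time ✗ (requires seasonal) → not eligible.
AD&D Coverage — status part-time ✓ (not excluded); service 217 days < 24 months (≈720 days) ✗ → not eligible.
Short-Term Disability — status part-time ✓; no waiver, service 217 days < 2 years (≈730 days) ✗ → not eligible.
Flexible Spending Account — status part-time ✓; service 217 days ≥ 60 days ✓; age 41 ≥ 18 ✓; 28 hrs/wk ≥ 25 ✓; rating 3 ≥ 2 ✓ → eligible.
Bereavement Leave — status part-time ✗ (requires full-time or seasonal) → not eligible.
Dental Plan — status part-time ✗ (requires full-time or seasonal) → not eligible.

Flexible Spending Account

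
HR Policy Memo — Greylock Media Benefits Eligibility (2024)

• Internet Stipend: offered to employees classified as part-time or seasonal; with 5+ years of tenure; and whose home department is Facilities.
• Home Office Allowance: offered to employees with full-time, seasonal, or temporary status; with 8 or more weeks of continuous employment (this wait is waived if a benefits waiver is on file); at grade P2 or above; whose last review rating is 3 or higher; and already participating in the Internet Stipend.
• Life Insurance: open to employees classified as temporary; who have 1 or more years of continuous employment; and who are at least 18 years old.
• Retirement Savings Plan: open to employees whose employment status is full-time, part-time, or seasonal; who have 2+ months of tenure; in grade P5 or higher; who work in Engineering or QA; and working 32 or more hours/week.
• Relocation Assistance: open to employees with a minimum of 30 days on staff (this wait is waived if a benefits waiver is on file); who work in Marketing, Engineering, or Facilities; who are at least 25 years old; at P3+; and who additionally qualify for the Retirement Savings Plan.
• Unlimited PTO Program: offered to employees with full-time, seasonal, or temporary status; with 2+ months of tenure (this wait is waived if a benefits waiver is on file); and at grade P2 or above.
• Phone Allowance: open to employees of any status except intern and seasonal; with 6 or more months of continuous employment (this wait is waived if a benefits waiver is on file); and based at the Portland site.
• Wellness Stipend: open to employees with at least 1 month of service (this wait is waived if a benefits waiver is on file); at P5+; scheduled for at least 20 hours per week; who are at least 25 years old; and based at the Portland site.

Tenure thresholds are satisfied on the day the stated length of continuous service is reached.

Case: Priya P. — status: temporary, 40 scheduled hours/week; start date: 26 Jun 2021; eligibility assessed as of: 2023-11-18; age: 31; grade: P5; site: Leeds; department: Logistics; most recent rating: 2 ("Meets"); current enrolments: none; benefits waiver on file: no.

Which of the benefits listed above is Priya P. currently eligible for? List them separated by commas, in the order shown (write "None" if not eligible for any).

Service from 26 Jun 2021 to 2023-11-18: 875 days.
Internet Stipend — status temporary ✗ (requires part-time or seasonal) → not eligible.
Home Office Allowance — status temporary ✓; no waiver, service 875 days ≥ 8 weeks (≈56 days) ✓; grade P5 ≥ P2 ✓; rating 2 < 3 ✗ → not eligible.
Life Insurance — status temporary ✓; service 875 days ≥ 1 year (≈365 days) ✓; age 31 ≥ 18 ✓ → eligible.
Retirement Savings Plan — status temporary ✗ (requires full-time, part-time, or seasonal) → not eligible.
Relocation Assistance — no waiver, service 875 days ≥ 30 days ✓; dept Logistics ✗ → not eligible.
Unlimited PTO Program — status temporary ✓; no waiver, service 875 days ≥ 2 months (≈60 days) ✓; grade P5 ≥ P2 ✓ → eligible.
Phone Allowance — status temporary ✓ (not excluded); no waiver, service 875 days ≥ 6 months (≈180 days) ✓; site Leeds ✗ (not Portland) → not eligible.
Wellness Stipend — no waiver, service 875 days ≥ 1 month (≈30 days) ✓; grade P5 ≥ P5 ✓; 40 hrs/wk ≥ 20 ✓; age 31 ≥ 25 ✓; site Leeds ✗ (not Portland) → not eligible.

Life Insurance, Unlimited PTO Program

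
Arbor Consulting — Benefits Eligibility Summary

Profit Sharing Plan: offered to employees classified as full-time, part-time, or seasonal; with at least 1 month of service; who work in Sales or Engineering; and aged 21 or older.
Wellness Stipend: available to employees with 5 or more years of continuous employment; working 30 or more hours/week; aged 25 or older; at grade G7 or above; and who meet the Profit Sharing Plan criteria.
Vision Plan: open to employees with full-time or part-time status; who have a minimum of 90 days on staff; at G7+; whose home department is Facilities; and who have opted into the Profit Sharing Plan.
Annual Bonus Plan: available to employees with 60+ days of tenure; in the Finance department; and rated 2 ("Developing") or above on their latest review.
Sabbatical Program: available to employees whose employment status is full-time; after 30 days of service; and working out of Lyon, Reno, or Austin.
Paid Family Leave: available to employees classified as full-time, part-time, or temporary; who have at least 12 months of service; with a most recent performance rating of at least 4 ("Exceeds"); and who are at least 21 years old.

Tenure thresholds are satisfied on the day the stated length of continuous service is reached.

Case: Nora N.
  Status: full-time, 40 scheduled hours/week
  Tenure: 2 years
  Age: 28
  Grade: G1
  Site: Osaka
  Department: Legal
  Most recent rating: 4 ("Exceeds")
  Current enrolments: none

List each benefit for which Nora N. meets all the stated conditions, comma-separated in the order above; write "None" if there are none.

Profit Sharing Plan — status full-time ✓; service 2 years ≥ 1 month (≈30 days) ✓; dept Legal ✗ → not eligible.
Wellness Stipend — service 2 years < 5 years ✗ → not eligible.
Vision Plan — status full-time ✓; service 2 years ≥ 90 days ✓; grade G1 < G7 ✗ → not eligible.
Annual Bonus Plan — service 2 years ≥ 60 days ✓; dept Legal ✗ → not eligible.
Sabbatical Program — status full-time ✓; service 2 years ≥ 30 days ✓; site Osaka ✗ (not Lyon, Reno, or Austin) → not eligible.
Paid Family Leave — status full-time ✓; service 2 years ≥ 12 months (≈360 days) ✓; rating 4 ≥ 4 ✓; age 28 ≥ 21 ✓ → eligible.

Paid Family Leave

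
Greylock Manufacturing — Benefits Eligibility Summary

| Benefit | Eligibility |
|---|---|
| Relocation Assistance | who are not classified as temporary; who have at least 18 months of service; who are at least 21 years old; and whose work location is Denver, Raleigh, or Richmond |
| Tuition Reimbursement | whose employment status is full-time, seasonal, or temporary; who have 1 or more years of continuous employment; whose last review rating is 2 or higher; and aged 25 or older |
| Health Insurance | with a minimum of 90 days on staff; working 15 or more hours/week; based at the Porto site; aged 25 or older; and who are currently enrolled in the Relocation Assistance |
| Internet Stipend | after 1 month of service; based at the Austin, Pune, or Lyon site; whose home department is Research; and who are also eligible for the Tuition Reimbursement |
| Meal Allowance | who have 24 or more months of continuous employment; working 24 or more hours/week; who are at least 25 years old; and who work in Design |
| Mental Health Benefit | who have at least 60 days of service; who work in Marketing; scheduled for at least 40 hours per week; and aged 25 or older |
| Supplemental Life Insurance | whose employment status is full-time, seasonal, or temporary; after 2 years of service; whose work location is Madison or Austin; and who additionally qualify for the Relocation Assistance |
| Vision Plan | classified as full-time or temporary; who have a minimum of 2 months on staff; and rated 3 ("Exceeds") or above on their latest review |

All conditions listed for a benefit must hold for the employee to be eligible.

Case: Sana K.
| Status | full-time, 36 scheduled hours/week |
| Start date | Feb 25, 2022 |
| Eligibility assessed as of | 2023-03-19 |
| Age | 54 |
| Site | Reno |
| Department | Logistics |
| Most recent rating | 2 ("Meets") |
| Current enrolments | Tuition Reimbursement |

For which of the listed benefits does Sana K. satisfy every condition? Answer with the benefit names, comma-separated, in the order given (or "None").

Service from Feb 25, 2022 to 2023-03-19: 387 days.
Relocation Assistance — status full-time ✓ (not excluded); service 387 days < 18 months (≈540 days) ✗ → not eligible.
Tuition Reimbursement — status full-time ✓; service 387 days ≥ 1 year (≈365 days) ✓; rating 2 ≥ 2 ✓; age 54 ≥ 25 ✓ → eligible.
Health Insurance — service 387 days ≥ 90 days ✓; 36 hrs/wk ≥ 15 ✓; site Reno ✗ (not Porto) → not eligible.
Internet Stipend — service 387 days ≥ 1 month (≈30 days) ✓; site Reno ✗ (not Austin, Pune, or Lyon) → not eligible.
Meal Allowance — service 387 days < 24 months (≈720 days) ✗ → not eligible.
Mental Health Benefit — service 387 days ≥ 60 days ✓; dept Logistics ✗ → not eligible.
Supplemental Life Insurance — status full-time ✓; service 387 days < 2 years (≈730 days) ✗ → not eligible.
Vision Plan — status full-time ✓; service 387 days ≥ 2 months (≈60 days) ✓; rating 2 < 3 ✗ → not eligible.

Tuition Reimbursement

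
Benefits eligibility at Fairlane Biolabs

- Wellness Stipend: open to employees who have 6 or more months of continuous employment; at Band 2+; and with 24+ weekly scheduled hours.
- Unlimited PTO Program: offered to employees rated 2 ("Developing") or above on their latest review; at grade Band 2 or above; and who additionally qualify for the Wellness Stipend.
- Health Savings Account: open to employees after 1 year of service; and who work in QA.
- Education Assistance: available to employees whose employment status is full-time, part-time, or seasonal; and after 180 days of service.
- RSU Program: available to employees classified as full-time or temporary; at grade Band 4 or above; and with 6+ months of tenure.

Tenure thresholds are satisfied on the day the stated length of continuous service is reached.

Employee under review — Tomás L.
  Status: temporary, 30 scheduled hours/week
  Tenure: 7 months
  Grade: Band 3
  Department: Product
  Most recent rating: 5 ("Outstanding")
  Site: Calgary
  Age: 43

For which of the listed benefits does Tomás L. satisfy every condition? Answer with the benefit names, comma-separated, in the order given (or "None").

Wellness Stipend — service 7 months ≥ 6 months ✓; grade Band 3 ≥ Band 2 ✓; 30 hrs/wk ≥ 24 ✓ → eligible.
Unlimited PTO Program — rating 5 ≥ 2 ✓; grade Band 3 ≥ Band 2 ✓; eligible for Wellness Stipend ✓ → eligible.
Health Savings Account — service 7 months < 1 year (≈365 days) ✗ → not eligible.
Education Assistance — status temporary ✗ (requires full-time, part-time, or seasonal) → not eligible.
RSU Program — status temporary ✓; grade Band 3 < Band 4 ✗ → not eligible.

Wellness Stipend, Unlimited PTO Program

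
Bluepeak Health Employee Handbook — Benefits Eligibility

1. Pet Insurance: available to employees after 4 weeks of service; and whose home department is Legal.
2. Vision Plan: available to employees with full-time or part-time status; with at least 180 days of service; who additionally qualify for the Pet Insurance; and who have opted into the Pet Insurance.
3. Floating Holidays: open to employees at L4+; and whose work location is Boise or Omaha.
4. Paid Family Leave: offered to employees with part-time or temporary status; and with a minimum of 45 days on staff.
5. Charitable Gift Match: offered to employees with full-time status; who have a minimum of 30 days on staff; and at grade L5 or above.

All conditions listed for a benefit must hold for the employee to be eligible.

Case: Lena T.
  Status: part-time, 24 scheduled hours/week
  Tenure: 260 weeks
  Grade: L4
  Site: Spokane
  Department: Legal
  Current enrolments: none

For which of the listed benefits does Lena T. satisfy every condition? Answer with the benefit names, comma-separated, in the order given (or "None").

Pet Insurance, Paid Family Leave

Pet Insurance — service 260 weeks ≥ 4 weeks ✓; dept Legal ✓ → eligible.
Vision Plan — status part-time ✓; service 260 weeks ≥ 180 days ✓; eligible for Pet Insurance ✓; not enrolled in Pet Insurance ✗ → not eligible.
Floating Holidays — grade L4 ≥ L4 ✓; site Spokane ✗ (not Boise or Omaha) → not eligible.
Paid Family Leave — status part-time ✓; service 260 weeks ≥ 45 days ✓ → eligible.
Charitable Gift Match — status part-time ✗ (requires full-time) → not eligible.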